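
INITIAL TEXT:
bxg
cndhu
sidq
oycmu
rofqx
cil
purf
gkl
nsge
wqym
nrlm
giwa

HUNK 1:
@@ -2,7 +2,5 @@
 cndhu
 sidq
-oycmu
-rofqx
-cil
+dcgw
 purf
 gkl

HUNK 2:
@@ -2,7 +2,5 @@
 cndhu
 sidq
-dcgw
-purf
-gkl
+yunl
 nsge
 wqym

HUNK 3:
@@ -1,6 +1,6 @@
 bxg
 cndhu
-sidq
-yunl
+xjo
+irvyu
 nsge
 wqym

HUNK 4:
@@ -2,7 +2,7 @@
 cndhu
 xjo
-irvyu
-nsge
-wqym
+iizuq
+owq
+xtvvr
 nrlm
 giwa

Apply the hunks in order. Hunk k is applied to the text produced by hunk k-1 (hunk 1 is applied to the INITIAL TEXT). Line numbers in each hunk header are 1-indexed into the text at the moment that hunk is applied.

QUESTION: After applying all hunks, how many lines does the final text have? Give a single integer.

Hunk 1: at line 2 remove [oycmu,rofqx,cil] add [dcgw] -> 10 lines: bxg cndhu sidq dcgw purf gkl nsge wqym nrlm giwa
Hunk 2: at line 2 remove [dcgw,purf,gkl] add [yunl] -> 8 lines: bxg cndhu sidq yunl nsge wqym nrlm giwa
Hunk 3: at line 1 remove [sidq,yunl] add [xjo,irvyu] -> 8 lines: bxg cndhu xjo irvyu nsge wqym nrlm giwa
Hunk 4: at line 2 remove [irvyu,nsge,wqym] add [iizuq,owq,xtvvr] -> 8 lines: bxg cndhu xjo iizuq owq xtvvr nrlm giwa
Final line count: 8

Answer: 8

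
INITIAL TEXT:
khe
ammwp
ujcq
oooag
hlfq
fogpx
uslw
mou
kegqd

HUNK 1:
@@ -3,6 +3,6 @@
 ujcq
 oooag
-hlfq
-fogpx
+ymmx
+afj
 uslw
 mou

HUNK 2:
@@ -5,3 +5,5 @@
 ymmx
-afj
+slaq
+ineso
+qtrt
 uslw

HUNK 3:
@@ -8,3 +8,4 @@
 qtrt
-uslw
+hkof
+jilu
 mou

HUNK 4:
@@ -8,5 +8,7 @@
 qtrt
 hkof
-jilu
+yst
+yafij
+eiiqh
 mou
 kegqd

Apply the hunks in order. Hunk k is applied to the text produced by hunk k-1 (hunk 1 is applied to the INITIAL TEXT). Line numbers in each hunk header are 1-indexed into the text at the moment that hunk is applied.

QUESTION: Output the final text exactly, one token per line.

Answer: khe
ammwp
ujcq
oooag
ymmx
slaq
ineso
qtrt
hkof
yst
yafij
eiiqh
mou
kegqd

Derivation:
Hunk 1: at line 3 remove [hlfq,fogpx] add [ymmx,afj] -> 9 lines: khe ammwp ujcq oooag ymmx afj uslw mou kegqd
Hunk 2: at line 5 remove [afj] add [slaq,ineso,qtrt] -> 11 lines: khe ammwp ujcq oooag ymmx slaq ineso qtrt uslw mou kegqd
Hunk 3: at line 8 remove [uslw] add [hkof,jilu] -> 12 lines: khe ammwp ujcq oooag ymmx slaq ineso qtrt hkof jilu mou kegqd
Hunk 4: at line 8 remove [jilu] add [yst,yafij,eiiqh] -> 14 lines: khe ammwp ujcq oooag ymmx slaq ineso qtrt hkof yst yafij eiiqh mou kegqd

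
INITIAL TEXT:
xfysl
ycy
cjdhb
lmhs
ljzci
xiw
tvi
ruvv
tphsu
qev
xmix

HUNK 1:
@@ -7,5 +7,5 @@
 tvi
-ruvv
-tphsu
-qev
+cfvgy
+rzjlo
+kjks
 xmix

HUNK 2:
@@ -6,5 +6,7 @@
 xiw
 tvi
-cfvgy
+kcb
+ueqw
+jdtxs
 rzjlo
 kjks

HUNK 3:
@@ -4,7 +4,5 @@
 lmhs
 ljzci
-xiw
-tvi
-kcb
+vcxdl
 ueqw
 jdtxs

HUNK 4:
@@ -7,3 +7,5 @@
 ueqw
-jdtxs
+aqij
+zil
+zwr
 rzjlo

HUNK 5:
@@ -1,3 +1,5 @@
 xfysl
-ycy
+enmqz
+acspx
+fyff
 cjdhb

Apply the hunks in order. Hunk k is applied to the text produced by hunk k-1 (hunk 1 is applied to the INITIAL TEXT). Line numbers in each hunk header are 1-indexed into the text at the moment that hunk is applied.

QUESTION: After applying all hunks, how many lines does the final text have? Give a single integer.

Answer: 15

Derivation:
Hunk 1: at line 7 remove [ruvv,tphsu,qev] add [cfvgy,rzjlo,kjks] -> 11 lines: xfysl ycy cjdhb lmhs ljzci xiw tvi cfvgy rzjlo kjks xmix
Hunk 2: at line 6 remove [cfvgy] add [kcb,ueqw,jdtxs] -> 13 lines: xfysl ycy cjdhb lmhs ljzci xiw tvi kcb ueqw jdtxs rzjlo kjks xmix
Hunk 3: at line 4 remove [xiw,tvi,kcb] add [vcxdl] -> 11 lines: xfysl ycy cjdhb lmhs ljzci vcxdl ueqw jdtxs rzjlo kjks xmix
Hunk 4: at line 7 remove [jdtxs] add [aqij,zil,zwr] -> 13 lines: xfysl ycy cjdhb lmhs ljzci vcxdl ueqw aqij zil zwr rzjlo kjks xmix
Hunk 5: at line 1 remove [ycy] add [enmqz,acspx,fyff] -> 15 lines: xfysl enmqz acspx fyff cjdhb lmhs ljzci vcxdl ueqw aqij zil zwr rzjlo kjks xmix
Final line count: 15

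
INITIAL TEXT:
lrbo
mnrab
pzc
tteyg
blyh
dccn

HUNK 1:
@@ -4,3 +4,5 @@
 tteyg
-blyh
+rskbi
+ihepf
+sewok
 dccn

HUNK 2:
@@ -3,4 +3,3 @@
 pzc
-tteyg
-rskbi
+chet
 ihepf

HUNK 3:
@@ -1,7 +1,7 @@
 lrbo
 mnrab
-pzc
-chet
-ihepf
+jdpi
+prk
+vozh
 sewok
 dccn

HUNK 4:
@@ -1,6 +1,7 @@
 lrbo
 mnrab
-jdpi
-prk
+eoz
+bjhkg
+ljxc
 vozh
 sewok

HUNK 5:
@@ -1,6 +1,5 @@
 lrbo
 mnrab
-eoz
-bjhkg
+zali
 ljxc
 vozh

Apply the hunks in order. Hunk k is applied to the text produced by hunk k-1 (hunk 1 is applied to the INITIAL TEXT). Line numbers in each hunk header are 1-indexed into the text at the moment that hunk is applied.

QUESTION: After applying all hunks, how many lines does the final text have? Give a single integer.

Answer: 7

Derivation:
Hunk 1: at line 4 remove [blyh] add [rskbi,ihepf,sewok] -> 8 lines: lrbo mnrab pzc tteyg rskbi ihepf sewok dccn
Hunk 2: at line 3 remove [tteyg,rskbi] add [chet] -> 7 lines: lrbo mnrab pzc chet ihepf sewok dccn
Hunk 3: at line 1 remove [pzc,chet,ihepf] add [jdpi,prk,vozh] -> 7 lines: lrbo mnrab jdpi prk vozh sewok dccn
Hunk 4: at line 1 remove [jdpi,prk] add [eoz,bjhkg,ljxc] -> 8 lines: lrbo mnrab eoz bjhkg ljxc vozh sewok dccn
Hunk 5: at line 1 remove [eoz,bjhkg] add [zali] -> 7 lines: lrbo mnrab zali ljxc vozh sewok dccn
Final line count: 7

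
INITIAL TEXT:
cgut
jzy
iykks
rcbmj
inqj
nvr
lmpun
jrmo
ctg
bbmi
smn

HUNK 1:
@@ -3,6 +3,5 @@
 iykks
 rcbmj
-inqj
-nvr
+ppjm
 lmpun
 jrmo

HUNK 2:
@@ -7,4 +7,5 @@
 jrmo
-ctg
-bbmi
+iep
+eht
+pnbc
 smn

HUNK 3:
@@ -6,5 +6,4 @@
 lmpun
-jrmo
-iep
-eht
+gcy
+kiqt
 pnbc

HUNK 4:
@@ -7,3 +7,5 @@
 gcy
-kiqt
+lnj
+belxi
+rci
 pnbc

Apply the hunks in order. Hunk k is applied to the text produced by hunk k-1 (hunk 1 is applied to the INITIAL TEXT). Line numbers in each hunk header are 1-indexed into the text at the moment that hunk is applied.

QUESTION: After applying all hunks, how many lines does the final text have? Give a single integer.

Answer: 12

Derivation:
Hunk 1: at line 3 remove [inqj,nvr] add [ppjm] -> 10 lines: cgut jzy iykks rcbmj ppjm lmpun jrmo ctg bbmi smn
Hunk 2: at line 7 remove [ctg,bbmi] add [iep,eht,pnbc] -> 11 lines: cgut jzy iykks rcbmj ppjm lmpun jrmo iep eht pnbc smn
Hunk 3: at line 6 remove [jrmo,iep,eht] add [gcy,kiqt] -> 10 lines: cgut jzy iykks rcbmj ppjm lmpun gcy kiqt pnbc smn
Hunk 4: at line 7 remove [kiqt] add [lnj,belxi,rci] -> 12 lines: cgut jzy iykks rcbmj ppjm lmpun gcy lnj belxi rci pnbc smn
Final line count: 12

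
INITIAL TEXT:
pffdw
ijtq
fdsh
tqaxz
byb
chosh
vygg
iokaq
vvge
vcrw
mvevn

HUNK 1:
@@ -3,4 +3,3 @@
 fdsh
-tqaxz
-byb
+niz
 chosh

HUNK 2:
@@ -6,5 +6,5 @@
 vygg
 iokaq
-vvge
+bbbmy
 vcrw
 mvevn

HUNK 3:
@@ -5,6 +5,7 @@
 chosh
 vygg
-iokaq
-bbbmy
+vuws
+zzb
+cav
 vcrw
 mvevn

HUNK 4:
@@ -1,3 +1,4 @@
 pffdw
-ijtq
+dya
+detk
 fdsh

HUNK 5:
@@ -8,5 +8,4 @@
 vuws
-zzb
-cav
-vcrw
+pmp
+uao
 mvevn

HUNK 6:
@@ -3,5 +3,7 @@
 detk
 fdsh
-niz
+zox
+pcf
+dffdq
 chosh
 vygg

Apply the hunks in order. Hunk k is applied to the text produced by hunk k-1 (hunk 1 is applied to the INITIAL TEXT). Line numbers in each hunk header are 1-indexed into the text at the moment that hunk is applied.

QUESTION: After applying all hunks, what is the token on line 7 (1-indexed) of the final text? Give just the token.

Hunk 1: at line 3 remove [tqaxz,byb] add [niz] -> 10 lines: pffdw ijtq fdsh niz chosh vygg iokaq vvge vcrw mvevn
Hunk 2: at line 6 remove [vvge] add [bbbmy] -> 10 lines: pffdw ijtq fdsh niz chosh vygg iokaq bbbmy vcrw mvevn
Hunk 3: at line 5 remove [iokaq,bbbmy] add [vuws,zzb,cav] -> 11 lines: pffdw ijtq fdsh niz chosh vygg vuws zzb cav vcrw mvevn
Hunk 4: at line 1 remove [ijtq] add [dya,detk] -> 12 lines: pffdw dya detk fdsh niz chosh vygg vuws zzb cav vcrw mvevn
Hunk 5: at line 8 remove [zzb,cav,vcrw] add [pmp,uao] -> 11 lines: pffdw dya detk fdsh niz chosh vygg vuws pmp uao mvevn
Hunk 6: at line 3 remove [niz] add [zox,pcf,dffdq] -> 13 lines: pffdw dya detk fdsh zox pcf dffdq chosh vygg vuws pmp uao mvevn
Final line 7: dffdq

Answer: dffdq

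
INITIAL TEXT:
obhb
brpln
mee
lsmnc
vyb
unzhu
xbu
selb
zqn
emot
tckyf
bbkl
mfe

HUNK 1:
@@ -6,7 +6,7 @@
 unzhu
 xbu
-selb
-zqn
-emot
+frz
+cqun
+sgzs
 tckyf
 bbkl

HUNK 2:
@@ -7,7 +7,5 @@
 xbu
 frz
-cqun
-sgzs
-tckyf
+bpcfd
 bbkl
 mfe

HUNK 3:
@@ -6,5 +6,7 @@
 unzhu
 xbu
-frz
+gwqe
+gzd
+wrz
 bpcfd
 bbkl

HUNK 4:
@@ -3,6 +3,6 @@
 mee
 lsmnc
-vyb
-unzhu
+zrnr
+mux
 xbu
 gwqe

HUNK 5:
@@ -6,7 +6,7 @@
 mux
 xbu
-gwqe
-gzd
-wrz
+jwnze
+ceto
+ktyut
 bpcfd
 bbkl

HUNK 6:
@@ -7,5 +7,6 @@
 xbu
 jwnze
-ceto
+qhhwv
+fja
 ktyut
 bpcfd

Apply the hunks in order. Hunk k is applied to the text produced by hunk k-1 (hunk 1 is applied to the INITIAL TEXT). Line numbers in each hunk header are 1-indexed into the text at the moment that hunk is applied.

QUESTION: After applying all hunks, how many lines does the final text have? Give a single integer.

Answer: 14

Derivation:
Hunk 1: at line 6 remove [selb,zqn,emot] add [frz,cqun,sgzs] -> 13 lines: obhb brpln mee lsmnc vyb unzhu xbu frz cqun sgzs tckyf bbkl mfe
Hunk 2: at line 7 remove [cqun,sgzs,tckyf] add [bpcfd] -> 11 lines: obhb brpln mee lsmnc vyb unzhu xbu frz bpcfd bbkl mfe
Hunk 3: at line 6 remove [frz] add [gwqe,gzd,wrz] -> 13 lines: obhb brpln mee lsmnc vyb unzhu xbu gwqe gzd wrz bpcfd bbkl mfe
Hunk 4: at line 3 remove [vyb,unzhu] add [zrnr,mux] -> 13 lines: obhb brpln mee lsmnc zrnr mux xbu gwqe gzd wrz bpcfd bbkl mfe
Hunk 5: at line 6 remove [gwqe,gzd,wrz] add [jwnze,ceto,ktyut] -> 13 lines: obhb brpln mee lsmnc zrnr mux xbu jwnze ceto ktyut bpcfd bbkl mfe
Hunk 6: at line 7 remove [ceto] add [qhhwv,fja] -> 14 lines: obhb brpln mee lsmnc zrnr mux xbu jwnze qhhwv fja ktyut bpcfd bbkl mfe
Final line count: 14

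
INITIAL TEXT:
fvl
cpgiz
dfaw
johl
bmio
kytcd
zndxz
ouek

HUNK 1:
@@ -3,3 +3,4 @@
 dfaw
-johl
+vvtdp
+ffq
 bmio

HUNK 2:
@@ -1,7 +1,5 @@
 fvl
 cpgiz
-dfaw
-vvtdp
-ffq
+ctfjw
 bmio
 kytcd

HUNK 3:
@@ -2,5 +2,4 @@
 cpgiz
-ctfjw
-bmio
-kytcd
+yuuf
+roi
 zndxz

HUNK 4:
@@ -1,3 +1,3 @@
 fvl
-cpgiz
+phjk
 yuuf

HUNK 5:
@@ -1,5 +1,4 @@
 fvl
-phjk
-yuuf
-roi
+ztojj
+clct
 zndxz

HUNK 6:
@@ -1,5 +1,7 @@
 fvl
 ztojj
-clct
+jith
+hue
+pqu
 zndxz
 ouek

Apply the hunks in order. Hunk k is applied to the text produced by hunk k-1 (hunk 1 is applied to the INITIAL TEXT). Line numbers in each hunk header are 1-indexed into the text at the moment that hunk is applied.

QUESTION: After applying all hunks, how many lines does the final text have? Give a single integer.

Hunk 1: at line 3 remove [johl] add [vvtdp,ffq] -> 9 lines: fvl cpgiz dfaw vvtdp ffq bmio kytcd zndxz ouek
Hunk 2: at line 1 remove [dfaw,vvtdp,ffq] add [ctfjw] -> 7 lines: fvl cpgiz ctfjw bmio kytcd zndxz ouek
Hunk 3: at line 2 remove [ctfjw,bmio,kytcd] add [yuuf,roi] -> 6 lines: fvl cpgiz yuuf roi zndxz ouek
Hunk 4: at line 1 remove [cpgiz] add [phjk] -> 6 lines: fvl phjk yuuf roi zndxz ouek
Hunk 5: at line 1 remove [phjk,yuuf,roi] add [ztojj,clct] -> 5 lines: fvl ztojj clct zndxz ouek
Hunk 6: at line 1 remove [clct] add [jith,hue,pqu] -> 7 lines: fvl ztojj jith hue pqu zndxz ouek
Final line count: 7

Answer: 7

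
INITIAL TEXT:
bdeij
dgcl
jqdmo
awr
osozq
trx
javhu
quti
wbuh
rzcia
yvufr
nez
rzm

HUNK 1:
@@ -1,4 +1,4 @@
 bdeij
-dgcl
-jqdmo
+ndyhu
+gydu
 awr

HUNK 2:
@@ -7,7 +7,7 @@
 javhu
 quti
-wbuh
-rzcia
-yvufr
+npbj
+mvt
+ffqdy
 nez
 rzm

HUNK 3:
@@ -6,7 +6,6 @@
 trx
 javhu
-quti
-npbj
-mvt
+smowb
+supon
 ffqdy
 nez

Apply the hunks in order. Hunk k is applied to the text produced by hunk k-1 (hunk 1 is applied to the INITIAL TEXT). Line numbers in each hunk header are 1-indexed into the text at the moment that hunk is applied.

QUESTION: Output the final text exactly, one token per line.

Answer: bdeij
ndyhu
gydu
awr
osozq
trx
javhu
smowb
supon
ffqdy
nez
rzm

Derivation:
Hunk 1: at line 1 remove [dgcl,jqdmo] add [ndyhu,gydu] -> 13 lines: bdeij ndyhu gydu awr osozq trx javhu quti wbuh rzcia yvufr nez rzm
Hunk 2: at line 7 remove [wbuh,rzcia,yvufr] add [npbj,mvt,ffqdy] -> 13 lines: bdeij ndyhu gydu awr osozq trx javhu quti npbj mvt ffqdy nez rzm
Hunk 3: at line 6 remove [quti,npbj,mvt] add [smowb,supon] -> 12 lines: bdeij ndyhu gydu awr osozq trx javhu smowb supon ffqdy nez rzm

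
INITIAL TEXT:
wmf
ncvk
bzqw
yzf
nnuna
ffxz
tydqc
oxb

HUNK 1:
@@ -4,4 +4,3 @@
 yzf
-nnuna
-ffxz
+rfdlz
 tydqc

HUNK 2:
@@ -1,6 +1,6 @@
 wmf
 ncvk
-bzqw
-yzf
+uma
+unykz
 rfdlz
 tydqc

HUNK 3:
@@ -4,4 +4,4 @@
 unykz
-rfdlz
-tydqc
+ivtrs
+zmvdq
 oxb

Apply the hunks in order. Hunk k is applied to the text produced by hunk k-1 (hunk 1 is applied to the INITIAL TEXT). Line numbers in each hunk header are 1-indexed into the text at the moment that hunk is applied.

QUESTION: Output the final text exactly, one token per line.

Answer: wmf
ncvk
uma
unykz
ivtrs
zmvdq
oxb

Derivation:
Hunk 1: at line 4 remove [nnuna,ffxz] add [rfdlz] -> 7 lines: wmf ncvk bzqw yzf rfdlz tydqc oxb
Hunk 2: at line 1 remove [bzqw,yzf] add [uma,unykz] -> 7 lines: wmf ncvk uma unykz rfdlz tydqc oxb
Hunk 3: at line 4 remove [rfdlz,tydqc] add [ivtrs,zmvdq] -> 7 lines: wmf ncvk uma unykz ivtrs zmvdq oxb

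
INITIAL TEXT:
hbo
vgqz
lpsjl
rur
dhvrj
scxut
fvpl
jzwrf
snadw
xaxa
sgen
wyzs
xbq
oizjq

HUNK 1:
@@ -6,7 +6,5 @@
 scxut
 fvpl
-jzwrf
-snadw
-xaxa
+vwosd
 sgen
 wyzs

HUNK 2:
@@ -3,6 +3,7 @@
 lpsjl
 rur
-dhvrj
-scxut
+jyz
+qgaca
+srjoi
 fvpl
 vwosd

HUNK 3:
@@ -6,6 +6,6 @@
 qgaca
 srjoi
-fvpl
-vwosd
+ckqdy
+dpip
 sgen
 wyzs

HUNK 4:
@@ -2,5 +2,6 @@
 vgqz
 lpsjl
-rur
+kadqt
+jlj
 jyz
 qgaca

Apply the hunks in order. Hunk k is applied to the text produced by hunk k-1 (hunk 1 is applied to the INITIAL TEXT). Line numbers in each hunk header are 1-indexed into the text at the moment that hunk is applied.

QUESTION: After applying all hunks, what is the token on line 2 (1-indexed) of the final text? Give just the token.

Hunk 1: at line 6 remove [jzwrf,snadw,xaxa] add [vwosd] -> 12 lines: hbo vgqz lpsjl rur dhvrj scxut fvpl vwosd sgen wyzs xbq oizjq
Hunk 2: at line 3 remove [dhvrj,scxut] add [jyz,qgaca,srjoi] -> 13 lines: hbo vgqz lpsjl rur jyz qgaca srjoi fvpl vwosd sgen wyzs xbq oizjq
Hunk 3: at line 6 remove [fvpl,vwosd] add [ckqdy,dpip] -> 13 lines: hbo vgqz lpsjl rur jyz qgaca srjoi ckqdy dpip sgen wyzs xbq oizjq
Hunk 4: at line 2 remove [rur] add [kadqt,jlj] -> 14 lines: hbo vgqz lpsjl kadqt jlj jyz qgaca srjoi ckqdy dpip sgen wyzs xbq oizjq
Final line 2: vgqz

Answer: vgqz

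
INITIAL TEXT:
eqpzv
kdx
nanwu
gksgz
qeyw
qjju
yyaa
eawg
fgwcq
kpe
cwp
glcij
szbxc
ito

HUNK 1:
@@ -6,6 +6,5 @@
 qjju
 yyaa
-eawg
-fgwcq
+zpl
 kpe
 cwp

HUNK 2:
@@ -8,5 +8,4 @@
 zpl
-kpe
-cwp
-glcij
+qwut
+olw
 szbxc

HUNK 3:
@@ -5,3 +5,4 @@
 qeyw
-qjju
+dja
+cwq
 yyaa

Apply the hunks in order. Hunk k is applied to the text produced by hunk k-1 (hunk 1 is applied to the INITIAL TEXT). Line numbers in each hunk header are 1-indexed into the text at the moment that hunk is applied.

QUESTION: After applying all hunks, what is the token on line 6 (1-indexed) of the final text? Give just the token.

Hunk 1: at line 6 remove [eawg,fgwcq] add [zpl] -> 13 lines: eqpzv kdx nanwu gksgz qeyw qjju yyaa zpl kpe cwp glcij szbxc ito
Hunk 2: at line 8 remove [kpe,cwp,glcij] add [qwut,olw] -> 12 lines: eqpzv kdx nanwu gksgz qeyw qjju yyaa zpl qwut olw szbxc ito
Hunk 3: at line 5 remove [qjju] add [dja,cwq] -> 13 lines: eqpzv kdx nanwu gksgz qeyw dja cwq yyaa zpl qwut olw szbxc ito
Final line 6: dja

Answer: dja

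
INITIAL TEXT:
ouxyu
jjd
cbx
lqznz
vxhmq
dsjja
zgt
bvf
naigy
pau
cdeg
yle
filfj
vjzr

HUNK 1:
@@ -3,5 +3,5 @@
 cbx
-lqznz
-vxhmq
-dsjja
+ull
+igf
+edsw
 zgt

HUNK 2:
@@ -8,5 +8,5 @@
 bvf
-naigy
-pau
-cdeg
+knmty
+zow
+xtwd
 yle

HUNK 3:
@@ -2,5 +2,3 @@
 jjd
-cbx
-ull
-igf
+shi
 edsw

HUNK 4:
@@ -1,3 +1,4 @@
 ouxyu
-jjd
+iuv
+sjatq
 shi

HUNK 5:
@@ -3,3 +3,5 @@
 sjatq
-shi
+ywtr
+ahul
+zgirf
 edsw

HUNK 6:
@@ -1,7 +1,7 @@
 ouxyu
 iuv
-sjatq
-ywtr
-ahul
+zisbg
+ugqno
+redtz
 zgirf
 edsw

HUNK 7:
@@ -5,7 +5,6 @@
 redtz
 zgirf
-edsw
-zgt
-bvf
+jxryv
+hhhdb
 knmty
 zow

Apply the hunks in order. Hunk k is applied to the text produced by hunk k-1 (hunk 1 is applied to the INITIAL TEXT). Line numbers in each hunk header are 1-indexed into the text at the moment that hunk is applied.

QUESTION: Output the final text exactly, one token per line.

Answer: ouxyu
iuv
zisbg
ugqno
redtz
zgirf
jxryv
hhhdb
knmty
zow
xtwd
yle
filfj
vjzr

Derivation:
Hunk 1: at line 3 remove [lqznz,vxhmq,dsjja] add [ull,igf,edsw] -> 14 lines: ouxyu jjd cbx ull igf edsw zgt bvf naigy pau cdeg yle filfj vjzr
Hunk 2: at line 8 remove [naigy,pau,cdeg] add [knmty,zow,xtwd] -> 14 lines: ouxyu jjd cbx ull igf edsw zgt bvf knmty zow xtwd yle filfj vjzr
Hunk 3: at line 2 remove [cbx,ull,igf] add [shi] -> 12 lines: ouxyu jjd shi edsw zgt bvf knmty zow xtwd yle filfj vjzr
Hunk 4: at line 1 remove [jjd] add [iuv,sjatq] -> 13 lines: ouxyu iuv sjatq shi edsw zgt bvf knmty zow xtwd yle filfj vjzr
Hunk 5: at line 3 remove [shi] add [ywtr,ahul,zgirf] -> 15 lines: ouxyu iuv sjatq ywtr ahul zgirf edsw zgt bvf knmty zow xtwd yle filfj vjzr
Hunk 6: at line 1 remove [sjatq,ywtr,ahul] add [zisbg,ugqno,redtz] -> 15 lines: ouxyu iuv zisbg ugqno redtz zgirf edsw zgt bvf knmty zow xtwd yle filfj vjzr
Hunk 7: at line 5 remove [edsw,zgt,bvf] add [jxryv,hhhdb] -> 14 lines: ouxyu iuv zisbg ugqno redtz zgirf jxryv hhhdb knmty zow xtwd yle filfj vjzr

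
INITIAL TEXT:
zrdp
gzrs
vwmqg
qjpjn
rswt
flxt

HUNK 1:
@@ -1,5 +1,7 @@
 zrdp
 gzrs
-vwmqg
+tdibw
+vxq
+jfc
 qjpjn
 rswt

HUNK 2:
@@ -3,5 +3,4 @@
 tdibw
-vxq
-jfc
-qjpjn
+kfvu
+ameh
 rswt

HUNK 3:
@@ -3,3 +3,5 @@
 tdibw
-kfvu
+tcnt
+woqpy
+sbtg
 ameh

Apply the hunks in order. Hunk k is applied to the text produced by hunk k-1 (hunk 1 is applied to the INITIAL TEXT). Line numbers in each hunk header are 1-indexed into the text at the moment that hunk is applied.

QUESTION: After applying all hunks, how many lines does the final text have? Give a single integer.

Hunk 1: at line 1 remove [vwmqg] add [tdibw,vxq,jfc] -> 8 lines: zrdp gzrs tdibw vxq jfc qjpjn rswt flxt
Hunk 2: at line 3 remove [vxq,jfc,qjpjn] add [kfvu,ameh] -> 7 lines: zrdp gzrs tdibw kfvu ameh rswt flxt
Hunk 3: at line 3 remove [kfvu] add [tcnt,woqpy,sbtg] -> 9 lines: zrdp gzrs tdibw tcnt woqpy sbtg ameh rswt flxt
Final line count: 9

Answer: 9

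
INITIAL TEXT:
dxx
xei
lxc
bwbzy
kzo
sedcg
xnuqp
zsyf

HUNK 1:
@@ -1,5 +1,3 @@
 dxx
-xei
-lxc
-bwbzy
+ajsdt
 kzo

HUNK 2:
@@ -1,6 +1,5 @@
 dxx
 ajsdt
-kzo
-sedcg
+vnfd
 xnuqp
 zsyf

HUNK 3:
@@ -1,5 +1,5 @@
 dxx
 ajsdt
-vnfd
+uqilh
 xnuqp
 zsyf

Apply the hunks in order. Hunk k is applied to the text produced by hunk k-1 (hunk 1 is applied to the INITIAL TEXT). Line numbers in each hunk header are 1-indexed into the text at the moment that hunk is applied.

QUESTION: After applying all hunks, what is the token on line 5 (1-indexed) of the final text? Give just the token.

Answer: zsyf

Derivation:
Hunk 1: at line 1 remove [xei,lxc,bwbzy] add [ajsdt] -> 6 lines: dxx ajsdt kzo sedcg xnuqp zsyf
Hunk 2: at line 1 remove [kzo,sedcg] add [vnfd] -> 5 lines: dxx ajsdt vnfd xnuqp zsyf
Hunk 3: at line 1 remove [vnfd] add [uqilh] -> 5 lines: dxx ajsdt uqilh xnuqp zsyf
Final line 5: zsyf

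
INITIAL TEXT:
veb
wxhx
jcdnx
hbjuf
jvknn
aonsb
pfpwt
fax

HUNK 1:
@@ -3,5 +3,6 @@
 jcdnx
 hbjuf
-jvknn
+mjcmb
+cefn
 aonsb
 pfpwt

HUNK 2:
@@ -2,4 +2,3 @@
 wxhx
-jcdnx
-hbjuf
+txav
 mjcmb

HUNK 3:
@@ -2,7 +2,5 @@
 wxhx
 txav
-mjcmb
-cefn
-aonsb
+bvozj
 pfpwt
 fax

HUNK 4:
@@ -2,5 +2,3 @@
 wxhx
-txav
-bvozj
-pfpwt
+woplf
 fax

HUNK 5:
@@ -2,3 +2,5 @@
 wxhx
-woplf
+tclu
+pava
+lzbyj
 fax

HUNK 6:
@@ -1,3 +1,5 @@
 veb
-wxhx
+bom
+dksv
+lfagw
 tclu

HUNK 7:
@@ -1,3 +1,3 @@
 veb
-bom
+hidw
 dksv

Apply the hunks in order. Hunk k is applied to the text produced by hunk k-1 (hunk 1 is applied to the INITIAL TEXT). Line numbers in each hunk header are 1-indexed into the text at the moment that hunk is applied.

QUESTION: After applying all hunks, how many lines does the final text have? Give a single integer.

Hunk 1: at line 3 remove [jvknn] add [mjcmb,cefn] -> 9 lines: veb wxhx jcdnx hbjuf mjcmb cefn aonsb pfpwt fax
Hunk 2: at line 2 remove [jcdnx,hbjuf] add [txav] -> 8 lines: veb wxhx txav mjcmb cefn aonsb pfpwt fax
Hunk 3: at line 2 remove [mjcmb,cefn,aonsb] add [bvozj] -> 6 lines: veb wxhx txav bvozj pfpwt fax
Hunk 4: at line 2 remove [txav,bvozj,pfpwt] add [woplf] -> 4 lines: veb wxhx woplf fax
Hunk 5: at line 2 remove [woplf] add [tclu,pava,lzbyj] -> 6 lines: veb wxhx tclu pava lzbyj fax
Hunk 6: at line 1 remove [wxhx] add [bom,dksv,lfagw] -> 8 lines: veb bom dksv lfagw tclu pava lzbyj fax
Hunk 7: at line 1 remove [bom] add [hidw] -> 8 lines: veb hidw dksv lfagw tclu pava lzbyj fax
Final line count: 8

Answer: 8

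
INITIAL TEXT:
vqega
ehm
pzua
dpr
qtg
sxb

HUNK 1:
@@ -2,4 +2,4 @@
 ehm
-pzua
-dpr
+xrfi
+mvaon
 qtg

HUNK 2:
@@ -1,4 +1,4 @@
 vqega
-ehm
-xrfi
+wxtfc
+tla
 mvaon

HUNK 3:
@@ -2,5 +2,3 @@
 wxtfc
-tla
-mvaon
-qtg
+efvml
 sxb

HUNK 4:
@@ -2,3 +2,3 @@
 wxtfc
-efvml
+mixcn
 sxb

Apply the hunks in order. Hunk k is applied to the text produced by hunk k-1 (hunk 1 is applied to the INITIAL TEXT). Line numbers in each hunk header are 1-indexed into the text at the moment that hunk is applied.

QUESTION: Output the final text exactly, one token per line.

Answer: vqega
wxtfc
mixcn
sxb

Derivation:
Hunk 1: at line 2 remove [pzua,dpr] add [xrfi,mvaon] -> 6 lines: vqega ehm xrfi mvaon qtg sxb
Hunk 2: at line 1 remove [ehm,xrfi] add [wxtfc,tla] -> 6 lines: vqega wxtfc tla mvaon qtg sxb
Hunk 3: at line 2 remove [tla,mvaon,qtg] add [efvml] -> 4 lines: vqega wxtfc efvml sxb
Hunk 4: at line 2 remove [efvml] add [mixcn] -> 4 lines: vqega wxtfc mixcn sxb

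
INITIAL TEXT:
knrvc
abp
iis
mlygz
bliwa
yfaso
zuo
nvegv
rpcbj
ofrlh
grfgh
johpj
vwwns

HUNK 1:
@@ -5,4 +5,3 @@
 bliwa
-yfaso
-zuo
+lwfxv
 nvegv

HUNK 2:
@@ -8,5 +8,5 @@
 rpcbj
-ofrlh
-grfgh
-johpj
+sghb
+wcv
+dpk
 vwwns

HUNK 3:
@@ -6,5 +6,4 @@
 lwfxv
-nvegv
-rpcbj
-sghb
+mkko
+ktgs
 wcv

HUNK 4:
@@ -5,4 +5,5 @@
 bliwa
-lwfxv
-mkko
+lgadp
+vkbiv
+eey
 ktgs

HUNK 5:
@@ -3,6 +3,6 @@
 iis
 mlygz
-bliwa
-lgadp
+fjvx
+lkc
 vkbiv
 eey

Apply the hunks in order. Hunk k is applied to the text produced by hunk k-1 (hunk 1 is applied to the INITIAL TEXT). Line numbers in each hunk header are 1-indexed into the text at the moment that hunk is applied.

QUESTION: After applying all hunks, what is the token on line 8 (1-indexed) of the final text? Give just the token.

Answer: eey

Derivation:
Hunk 1: at line 5 remove [yfaso,zuo] add [lwfxv] -> 12 lines: knrvc abp iis mlygz bliwa lwfxv nvegv rpcbj ofrlh grfgh johpj vwwns
Hunk 2: at line 8 remove [ofrlh,grfgh,johpj] add [sghb,wcv,dpk] -> 12 lines: knrvc abp iis mlygz bliwa lwfxv nvegv rpcbj sghb wcv dpk vwwns
Hunk 3: at line 6 remove [nvegv,rpcbj,sghb] add [mkko,ktgs] -> 11 lines: knrvc abp iis mlygz bliwa lwfxv mkko ktgs wcv dpk vwwns
Hunk 4: at line 5 remove [lwfxv,mkko] add [lgadp,vkbiv,eey] -> 12 lines: knrvc abp iis mlygz bliwa lgadp vkbiv eey ktgs wcv dpk vwwns
Hunk 5: at line 3 remove [bliwa,lgadp] add [fjvx,lkc] -> 12 lines: knrvc abp iis mlygz fjvx lkc vkbiv eey ktgs wcv dpk vwwns
Final line 8: eey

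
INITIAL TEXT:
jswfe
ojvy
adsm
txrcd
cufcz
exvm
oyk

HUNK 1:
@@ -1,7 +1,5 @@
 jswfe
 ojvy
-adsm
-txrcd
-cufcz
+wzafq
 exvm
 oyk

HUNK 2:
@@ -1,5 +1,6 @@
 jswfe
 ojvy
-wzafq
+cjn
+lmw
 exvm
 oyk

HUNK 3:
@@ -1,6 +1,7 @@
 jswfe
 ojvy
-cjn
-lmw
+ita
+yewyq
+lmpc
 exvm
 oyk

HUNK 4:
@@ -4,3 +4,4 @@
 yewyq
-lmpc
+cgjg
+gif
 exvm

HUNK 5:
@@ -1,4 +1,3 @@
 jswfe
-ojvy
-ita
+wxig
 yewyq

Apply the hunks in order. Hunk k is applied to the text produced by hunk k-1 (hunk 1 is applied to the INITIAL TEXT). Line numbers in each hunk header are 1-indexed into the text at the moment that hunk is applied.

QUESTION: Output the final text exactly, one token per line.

Hunk 1: at line 1 remove [adsm,txrcd,cufcz] add [wzafq] -> 5 lines: jswfe ojvy wzafq exvm oyk
Hunk 2: at line 1 remove [wzafq] add [cjn,lmw] -> 6 lines: jswfe ojvy cjn lmw exvm oyk
Hunk 3: at line 1 remove [cjn,lmw] add [ita,yewyq,lmpc] -> 7 lines: jswfe ojvy ita yewyq lmpc exvm oyk
Hunk 4: at line 4 remove [lmpc] add [cgjg,gif] -> 8 lines: jswfe ojvy ita yewyq cgjg gif exvm oyk
Hunk 5: at line 1 remove [ojvy,ita] add [wxig] -> 7 lines: jswfe wxig yewyq cgjg gif exvm oyk

Answer: jswfe
wxig
yewyq
cgjg
gif
exvm
oyk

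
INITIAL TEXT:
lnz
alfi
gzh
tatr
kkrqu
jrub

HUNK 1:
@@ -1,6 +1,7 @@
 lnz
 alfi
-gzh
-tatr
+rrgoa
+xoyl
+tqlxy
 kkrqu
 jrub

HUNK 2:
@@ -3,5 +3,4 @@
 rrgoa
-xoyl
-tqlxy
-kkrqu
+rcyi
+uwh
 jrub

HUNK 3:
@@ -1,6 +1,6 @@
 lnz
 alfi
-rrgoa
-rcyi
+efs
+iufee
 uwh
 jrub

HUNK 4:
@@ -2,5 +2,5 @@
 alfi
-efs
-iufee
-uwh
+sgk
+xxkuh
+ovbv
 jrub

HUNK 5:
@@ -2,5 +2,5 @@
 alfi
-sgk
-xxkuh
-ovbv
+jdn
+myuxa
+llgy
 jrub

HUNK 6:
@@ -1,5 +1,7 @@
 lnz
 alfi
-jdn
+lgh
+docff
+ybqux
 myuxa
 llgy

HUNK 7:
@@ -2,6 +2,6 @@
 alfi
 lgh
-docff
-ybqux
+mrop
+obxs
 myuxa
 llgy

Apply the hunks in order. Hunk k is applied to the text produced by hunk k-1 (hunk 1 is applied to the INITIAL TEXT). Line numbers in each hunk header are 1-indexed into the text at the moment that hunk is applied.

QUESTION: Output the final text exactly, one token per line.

Hunk 1: at line 1 remove [gzh,tatr] add [rrgoa,xoyl,tqlxy] -> 7 lines: lnz alfi rrgoa xoyl tqlxy kkrqu jrub
Hunk 2: at line 3 remove [xoyl,tqlxy,kkrqu] add [rcyi,uwh] -> 6 lines: lnz alfi rrgoa rcyi uwh jrub
Hunk 3: at line 1 remove [rrgoa,rcyi] add [efs,iufee] -> 6 lines: lnz alfi efs iufee uwh jrub
Hunk 4: at line 2 remove [efs,iufee,uwh] add [sgk,xxkuh,ovbv] -> 6 lines: lnz alfi sgk xxkuh ovbv jrub
Hunk 5: at line 2 remove [sgk,xxkuh,ovbv] add [jdn,myuxa,llgy] -> 6 lines: lnz alfi jdn myuxa llgy jrub
Hunk 6: at line 1 remove [jdn] add [lgh,docff,ybqux] -> 8 lines: lnz alfi lgh docff ybqux myuxa llgy jrub
Hunk 7: at line 2 remove [docff,ybqux] add [mrop,obxs] -> 8 lines: lnz alfi lgh mrop obxs myuxa llgy jrub

Answer: lnz
alfi
lgh
mrop
obxs
myuxa
llgy
jrub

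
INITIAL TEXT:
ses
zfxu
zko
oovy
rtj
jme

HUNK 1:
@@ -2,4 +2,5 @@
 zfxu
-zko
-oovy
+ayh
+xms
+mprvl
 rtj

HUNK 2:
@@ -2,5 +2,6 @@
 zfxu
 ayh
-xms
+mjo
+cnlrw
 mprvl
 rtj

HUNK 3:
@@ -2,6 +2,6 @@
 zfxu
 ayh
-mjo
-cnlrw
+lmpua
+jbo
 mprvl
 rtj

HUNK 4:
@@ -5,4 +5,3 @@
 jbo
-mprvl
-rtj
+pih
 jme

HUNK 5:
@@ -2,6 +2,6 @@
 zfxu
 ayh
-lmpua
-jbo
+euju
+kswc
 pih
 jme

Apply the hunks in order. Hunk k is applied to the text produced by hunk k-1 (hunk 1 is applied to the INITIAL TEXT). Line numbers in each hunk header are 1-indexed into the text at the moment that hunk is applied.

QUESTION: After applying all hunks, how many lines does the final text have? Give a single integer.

Answer: 7

Derivation:
Hunk 1: at line 2 remove [zko,oovy] add [ayh,xms,mprvl] -> 7 lines: ses zfxu ayh xms mprvl rtj jme
Hunk 2: at line 2 remove [xms] add [mjo,cnlrw] -> 8 lines: ses zfxu ayh mjo cnlrw mprvl rtj jme
Hunk 3: at line 2 remove [mjo,cnlrw] add [lmpua,jbo] -> 8 lines: ses zfxu ayh lmpua jbo mprvl rtj jme
Hunk 4: at line 5 remove [mprvl,rtj] add [pih] -> 7 lines: ses zfxu ayh lmpua jbo pih jme
Hunk 5: at line 2 remove [lmpua,jbo] add [euju,kswc] -> 7 lines: ses zfxu ayh euju kswc pih jme
Final line count: 7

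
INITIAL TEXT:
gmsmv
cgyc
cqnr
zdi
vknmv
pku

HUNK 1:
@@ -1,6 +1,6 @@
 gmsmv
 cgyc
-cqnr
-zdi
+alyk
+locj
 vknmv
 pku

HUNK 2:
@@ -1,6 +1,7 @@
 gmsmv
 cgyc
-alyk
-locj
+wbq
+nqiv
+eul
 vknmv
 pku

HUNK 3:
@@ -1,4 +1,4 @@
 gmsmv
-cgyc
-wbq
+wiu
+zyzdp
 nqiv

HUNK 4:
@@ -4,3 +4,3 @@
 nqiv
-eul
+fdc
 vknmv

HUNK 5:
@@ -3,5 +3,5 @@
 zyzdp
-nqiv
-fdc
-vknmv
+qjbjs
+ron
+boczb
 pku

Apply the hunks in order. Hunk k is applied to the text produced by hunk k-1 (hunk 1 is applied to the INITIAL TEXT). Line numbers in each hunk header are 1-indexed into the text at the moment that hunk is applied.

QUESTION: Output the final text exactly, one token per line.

Answer: gmsmv
wiu
zyzdp
qjbjs
ron
boczb
pku

Derivation:
Hunk 1: at line 1 remove [cqnr,zdi] add [alyk,locj] -> 6 lines: gmsmv cgyc alyk locj vknmv pku
Hunk 2: at line 1 remove [alyk,locj] add [wbq,nqiv,eul] -> 7 lines: gmsmv cgyc wbq nqiv eul vknmv pku
Hunk 3: at line 1 remove [cgyc,wbq] add [wiu,zyzdp] -> 7 lines: gmsmv wiu zyzdp nqiv eul vknmv pku
Hunk 4: at line 4 remove [eul] add [fdc] -> 7 lines: gmsmv wiu zyzdp nqiv fdc vknmv pku
Hunk 5: at line 3 remove [nqiv,fdc,vknmv] add [qjbjs,ron,boczb] -> 7 lines: gmsmv wiu zyzdp qjbjs ron boczb pku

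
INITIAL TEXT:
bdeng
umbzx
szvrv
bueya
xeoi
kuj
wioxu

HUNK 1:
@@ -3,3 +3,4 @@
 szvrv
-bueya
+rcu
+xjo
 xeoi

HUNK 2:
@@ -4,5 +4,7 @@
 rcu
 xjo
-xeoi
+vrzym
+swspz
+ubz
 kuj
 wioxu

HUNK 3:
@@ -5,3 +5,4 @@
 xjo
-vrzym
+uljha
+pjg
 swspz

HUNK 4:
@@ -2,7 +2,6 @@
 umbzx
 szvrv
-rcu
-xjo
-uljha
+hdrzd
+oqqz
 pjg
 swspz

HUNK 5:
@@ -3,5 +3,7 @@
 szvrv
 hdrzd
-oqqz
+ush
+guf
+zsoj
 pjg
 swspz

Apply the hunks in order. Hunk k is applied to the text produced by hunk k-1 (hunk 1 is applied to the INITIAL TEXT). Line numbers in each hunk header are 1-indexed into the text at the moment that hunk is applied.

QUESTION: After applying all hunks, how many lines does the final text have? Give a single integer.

Answer: 12

Derivation:
Hunk 1: at line 3 remove [bueya] add [rcu,xjo] -> 8 lines: bdeng umbzx szvrv rcu xjo xeoi kuj wioxu
Hunk 2: at line 4 remove [xeoi] add [vrzym,swspz,ubz] -> 10 lines: bdeng umbzx szvrv rcu xjo vrzym swspz ubz kuj wioxu
Hunk 3: at line 5 remove [vrzym] add [uljha,pjg] -> 11 lines: bdeng umbzx szvrv rcu xjo uljha pjg swspz ubz kuj wioxu
Hunk 4: at line 2 remove [rcu,xjo,uljha] add [hdrzd,oqqz] -> 10 lines: bdeng umbzx szvrv hdrzd oqqz pjg swspz ubz kuj wioxu
Hunk 5: at line 3 remove [oqqz] add [ush,guf,zsoj] -> 12 lines: bdeng umbzx szvrv hdrzd ush guf zsoj pjg swspz ubz kuj wioxu
Final line count: 12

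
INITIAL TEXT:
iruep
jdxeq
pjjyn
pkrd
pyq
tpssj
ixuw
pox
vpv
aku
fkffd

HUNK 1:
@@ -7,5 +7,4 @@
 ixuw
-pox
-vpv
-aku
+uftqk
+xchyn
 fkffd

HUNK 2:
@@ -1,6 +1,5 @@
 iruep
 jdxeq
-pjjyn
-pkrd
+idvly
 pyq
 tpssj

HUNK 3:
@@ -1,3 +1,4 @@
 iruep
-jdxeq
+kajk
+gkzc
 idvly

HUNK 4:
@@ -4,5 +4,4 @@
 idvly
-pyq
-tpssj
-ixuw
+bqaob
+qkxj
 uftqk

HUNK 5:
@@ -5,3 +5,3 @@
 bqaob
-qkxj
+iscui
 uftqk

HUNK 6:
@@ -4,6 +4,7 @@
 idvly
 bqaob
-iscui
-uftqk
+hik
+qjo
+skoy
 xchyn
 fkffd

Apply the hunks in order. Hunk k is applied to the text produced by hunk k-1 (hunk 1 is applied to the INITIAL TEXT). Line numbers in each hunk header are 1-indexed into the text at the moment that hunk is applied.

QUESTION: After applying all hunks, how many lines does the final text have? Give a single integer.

Answer: 10

Derivation:
Hunk 1: at line 7 remove [pox,vpv,aku] add [uftqk,xchyn] -> 10 lines: iruep jdxeq pjjyn pkrd pyq tpssj ixuw uftqk xchyn fkffd
Hunk 2: at line 1 remove [pjjyn,pkrd] add [idvly] -> 9 lines: iruep jdxeq idvly pyq tpssj ixuw uftqk xchyn fkffd
Hunk 3: at line 1 remove [jdxeq] add [kajk,gkzc] -> 10 lines: iruep kajk gkzc idvly pyq tpssj ixuw uftqk xchyn fkffd
Hunk 4: at line 4 remove [pyq,tpssj,ixuw] add [bqaob,qkxj] -> 9 lines: iruep kajk gkzc idvly bqaob qkxj uftqk xchyn fkffd
Hunk 5: at line 5 remove [qkxj] add [iscui] -> 9 lines: iruep kajk gkzc idvly bqaob iscui uftqk xchyn fkffd
Hunk 6: at line 4 remove [iscui,uftqk] add [hik,qjo,skoy] -> 10 lines: iruep kajk gkzc idvly bqaob hik qjo skoy xchyn fkffd
Final line count: 10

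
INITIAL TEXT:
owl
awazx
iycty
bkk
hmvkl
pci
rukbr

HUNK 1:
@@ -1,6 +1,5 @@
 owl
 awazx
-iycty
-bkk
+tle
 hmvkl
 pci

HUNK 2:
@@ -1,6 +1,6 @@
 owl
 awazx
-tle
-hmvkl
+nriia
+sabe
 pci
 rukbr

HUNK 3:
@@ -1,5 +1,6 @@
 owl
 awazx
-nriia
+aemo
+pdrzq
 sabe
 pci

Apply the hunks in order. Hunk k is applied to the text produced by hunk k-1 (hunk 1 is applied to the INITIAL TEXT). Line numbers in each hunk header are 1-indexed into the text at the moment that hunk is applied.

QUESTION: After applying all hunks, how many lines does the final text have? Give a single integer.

Answer: 7

Derivation:
Hunk 1: at line 1 remove [iycty,bkk] add [tle] -> 6 lines: owl awazx tle hmvkl pci rukbr
Hunk 2: at line 1 remove [tle,hmvkl] add [nriia,sabe] -> 6 lines: owl awazx nriia sabe pci rukbr
Hunk 3: at line 1 remove [nriia] add [aemo,pdrzq] -> 7 lines: owl awazx aemo pdrzq sabe pci rukbr
Final line count: 7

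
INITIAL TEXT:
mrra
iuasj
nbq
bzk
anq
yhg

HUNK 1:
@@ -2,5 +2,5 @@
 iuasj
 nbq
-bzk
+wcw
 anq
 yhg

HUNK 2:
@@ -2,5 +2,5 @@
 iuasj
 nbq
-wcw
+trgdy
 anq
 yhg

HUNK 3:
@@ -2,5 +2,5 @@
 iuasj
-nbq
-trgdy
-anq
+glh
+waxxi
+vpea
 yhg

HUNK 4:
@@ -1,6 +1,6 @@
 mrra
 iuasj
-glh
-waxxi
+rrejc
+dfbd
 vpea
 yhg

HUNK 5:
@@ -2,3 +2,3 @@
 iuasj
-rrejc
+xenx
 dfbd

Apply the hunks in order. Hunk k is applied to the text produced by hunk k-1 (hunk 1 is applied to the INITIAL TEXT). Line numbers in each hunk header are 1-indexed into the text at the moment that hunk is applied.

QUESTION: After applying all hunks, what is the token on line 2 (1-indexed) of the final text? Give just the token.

Hunk 1: at line 2 remove [bzk] add [wcw] -> 6 lines: mrra iuasj nbq wcw anq yhg
Hunk 2: at line 2 remove [wcw] add [trgdy] -> 6 lines: mrra iuasj nbq trgdy anq yhg
Hunk 3: at line 2 remove [nbq,trgdy,anq] add [glh,waxxi,vpea] -> 6 lines: mrra iuasj glh waxxi vpea yhg
Hunk 4: at line 1 remove [glh,waxxi] add [rrejc,dfbd] -> 6 lines: mrra iuasj rrejc dfbd vpea yhg
Hunk 5: at line 2 remove [rrejc] add [xenx] -> 6 lines: mrra iuasj xenx dfbd vpea yhg
Final line 2: iuasj

Answer: iuasj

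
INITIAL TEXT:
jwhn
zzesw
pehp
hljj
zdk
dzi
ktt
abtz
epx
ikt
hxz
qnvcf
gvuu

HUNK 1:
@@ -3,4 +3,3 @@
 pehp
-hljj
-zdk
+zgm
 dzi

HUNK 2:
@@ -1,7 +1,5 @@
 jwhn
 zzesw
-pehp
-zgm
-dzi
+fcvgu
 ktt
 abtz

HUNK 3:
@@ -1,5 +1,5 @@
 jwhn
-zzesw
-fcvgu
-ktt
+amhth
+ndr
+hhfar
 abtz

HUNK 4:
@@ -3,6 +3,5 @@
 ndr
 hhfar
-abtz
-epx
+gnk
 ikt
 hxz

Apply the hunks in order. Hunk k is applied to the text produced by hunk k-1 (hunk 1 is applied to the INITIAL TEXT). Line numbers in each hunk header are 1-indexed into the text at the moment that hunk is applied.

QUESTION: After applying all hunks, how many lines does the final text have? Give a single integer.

Answer: 9

Derivation:
Hunk 1: at line 3 remove [hljj,zdk] add [zgm] -> 12 lines: jwhn zzesw pehp zgm dzi ktt abtz epx ikt hxz qnvcf gvuu
Hunk 2: at line 1 remove [pehp,zgm,dzi] add [fcvgu] -> 10 lines: jwhn zzesw fcvgu ktt abtz epx ikt hxz qnvcf gvuu
Hunk 3: at line 1 remove [zzesw,fcvgu,ktt] add [amhth,ndr,hhfar] -> 10 lines: jwhn amhth ndr hhfar abtz epx ikt hxz qnvcf gvuu
Hunk 4: at line 3 remove [abtz,epx] add [gnk] -> 9 lines: jwhn amhth ndr hhfar gnk ikt hxz qnvcf gvuu
Final line count: 9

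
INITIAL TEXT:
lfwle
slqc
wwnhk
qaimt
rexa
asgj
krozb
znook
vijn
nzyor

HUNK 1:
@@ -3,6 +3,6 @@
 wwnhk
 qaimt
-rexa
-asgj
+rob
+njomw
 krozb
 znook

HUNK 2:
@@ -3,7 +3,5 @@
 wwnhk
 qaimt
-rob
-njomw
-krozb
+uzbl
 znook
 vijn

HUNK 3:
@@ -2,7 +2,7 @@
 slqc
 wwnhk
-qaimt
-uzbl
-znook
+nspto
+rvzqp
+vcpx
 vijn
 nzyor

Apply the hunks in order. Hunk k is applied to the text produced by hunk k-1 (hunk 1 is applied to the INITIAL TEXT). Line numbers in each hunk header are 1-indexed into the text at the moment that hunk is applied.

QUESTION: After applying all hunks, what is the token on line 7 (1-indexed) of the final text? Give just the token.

Answer: vijn

Derivation:
Hunk 1: at line 3 remove [rexa,asgj] add [rob,njomw] -> 10 lines: lfwle slqc wwnhk qaimt rob njomw krozb znook vijn nzyor
Hunk 2: at line 3 remove [rob,njomw,krozb] add [uzbl] -> 8 lines: lfwle slqc wwnhk qaimt uzbl znook vijn nzyor
Hunk 3: at line 2 remove [qaimt,uzbl,znook] add [nspto,rvzqp,vcpx] -> 8 lines: lfwle slqc wwnhk nspto rvzqp vcpx vijn nzyor
Final line 7: vijn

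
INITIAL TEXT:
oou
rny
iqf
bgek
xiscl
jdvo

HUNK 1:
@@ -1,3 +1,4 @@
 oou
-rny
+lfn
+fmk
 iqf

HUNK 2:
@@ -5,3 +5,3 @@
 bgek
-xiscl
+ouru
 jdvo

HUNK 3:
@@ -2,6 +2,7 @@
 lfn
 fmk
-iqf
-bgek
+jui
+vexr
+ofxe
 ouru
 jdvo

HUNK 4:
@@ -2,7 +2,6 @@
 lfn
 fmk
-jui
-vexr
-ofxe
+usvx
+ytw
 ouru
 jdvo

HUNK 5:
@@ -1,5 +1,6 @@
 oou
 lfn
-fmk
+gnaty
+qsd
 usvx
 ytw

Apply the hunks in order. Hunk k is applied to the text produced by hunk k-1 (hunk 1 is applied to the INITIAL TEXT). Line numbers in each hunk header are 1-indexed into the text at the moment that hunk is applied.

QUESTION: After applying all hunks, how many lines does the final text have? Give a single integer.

Hunk 1: at line 1 remove [rny] add [lfn,fmk] -> 7 lines: oou lfn fmk iqf bgek xiscl jdvo
Hunk 2: at line 5 remove [xiscl] add [ouru] -> 7 lines: oou lfn fmk iqf bgek ouru jdvo
Hunk 3: at line 2 remove [iqf,bgek] add [jui,vexr,ofxe] -> 8 lines: oou lfn fmk jui vexr ofxe ouru jdvo
Hunk 4: at line 2 remove [jui,vexr,ofxe] add [usvx,ytw] -> 7 lines: oou lfn fmk usvx ytw ouru jdvo
Hunk 5: at line 1 remove [fmk] add [gnaty,qsd] -> 8 lines: oou lfn gnaty qsd usvx ytw ouru jdvo
Final line count: 8

Answer: 8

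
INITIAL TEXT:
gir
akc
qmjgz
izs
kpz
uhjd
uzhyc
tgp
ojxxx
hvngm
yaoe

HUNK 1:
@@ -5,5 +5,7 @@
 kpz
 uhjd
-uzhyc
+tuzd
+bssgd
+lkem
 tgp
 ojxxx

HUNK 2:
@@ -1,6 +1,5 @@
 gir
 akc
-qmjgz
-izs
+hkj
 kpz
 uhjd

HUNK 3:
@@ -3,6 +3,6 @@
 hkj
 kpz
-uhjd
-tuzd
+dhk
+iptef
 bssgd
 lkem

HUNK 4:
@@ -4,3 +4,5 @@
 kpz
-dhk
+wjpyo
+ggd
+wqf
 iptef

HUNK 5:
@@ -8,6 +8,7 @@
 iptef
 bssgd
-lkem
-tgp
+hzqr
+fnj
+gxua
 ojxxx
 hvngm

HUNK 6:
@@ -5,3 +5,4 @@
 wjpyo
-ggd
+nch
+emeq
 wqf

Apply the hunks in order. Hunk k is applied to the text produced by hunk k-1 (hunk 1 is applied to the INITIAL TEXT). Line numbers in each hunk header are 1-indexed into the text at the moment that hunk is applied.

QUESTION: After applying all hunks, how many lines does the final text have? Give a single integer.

Answer: 16

Derivation:
Hunk 1: at line 5 remove [uzhyc] add [tuzd,bssgd,lkem] -> 13 lines: gir akc qmjgz izs kpz uhjd tuzd bssgd lkem tgp ojxxx hvngm yaoe
Hunk 2: at line 1 remove [qmjgz,izs] add [hkj] -> 12 lines: gir akc hkj kpz uhjd tuzd bssgd lkem tgp ojxxx hvngm yaoe
Hunk 3: at line 3 remove [uhjd,tuzd] add [dhk,iptef] -> 12 lines: gir akc hkj kpz dhk iptef bssgd lkem tgp ojxxx hvngm yaoe
Hunk 4: at line 4 remove [dhk] add [wjpyo,ggd,wqf] -> 14 lines: gir akc hkj kpz wjpyo ggd wqf iptef bssgd lkem tgp ojxxx hvngm yaoe
Hunk 5: at line 8 remove [lkem,tgp] add [hzqr,fnj,gxua] -> 15 lines: gir akc hkj kpz wjpyo ggd wqf iptef bssgd hzqr fnj gxua ojxxx hvngm yaoe
Hunk 6: at line 5 remove [ggd] add [nch,emeq] -> 16 lines: gir akc hkj kpz wjpyo nch emeq wqf iptef bssgd hzqr fnj gxua ojxxx hvngm yaoe
Final line count: 16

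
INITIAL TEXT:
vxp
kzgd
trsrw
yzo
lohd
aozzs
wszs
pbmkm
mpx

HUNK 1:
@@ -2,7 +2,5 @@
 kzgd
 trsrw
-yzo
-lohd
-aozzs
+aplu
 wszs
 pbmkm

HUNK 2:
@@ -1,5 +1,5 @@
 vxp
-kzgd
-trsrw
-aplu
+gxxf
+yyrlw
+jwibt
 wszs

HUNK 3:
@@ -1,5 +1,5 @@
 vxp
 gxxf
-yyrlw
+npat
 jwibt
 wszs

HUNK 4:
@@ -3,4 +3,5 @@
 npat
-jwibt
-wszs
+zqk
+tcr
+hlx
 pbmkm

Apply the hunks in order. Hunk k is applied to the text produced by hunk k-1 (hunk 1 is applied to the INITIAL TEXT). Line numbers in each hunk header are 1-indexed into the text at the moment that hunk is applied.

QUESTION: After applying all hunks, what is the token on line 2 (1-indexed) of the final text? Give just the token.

Hunk 1: at line 2 remove [yzo,lohd,aozzs] add [aplu] -> 7 lines: vxp kzgd trsrw aplu wszs pbmkm mpx
Hunk 2: at line 1 remove [kzgd,trsrw,aplu] add [gxxf,yyrlw,jwibt] -> 7 lines: vxp gxxf yyrlw jwibt wszs pbmkm mpx
Hunk 3: at line 1 remove [yyrlw] add [npat] -> 7 lines: vxp gxxf npat jwibt wszs pbmkm mpx
Hunk 4: at line 3 remove [jwibt,wszs] add [zqk,tcr,hlx] -> 8 lines: vxp gxxf npat zqk tcr hlx pbmkm mpx
Final line 2: gxxf

Answer: gxxf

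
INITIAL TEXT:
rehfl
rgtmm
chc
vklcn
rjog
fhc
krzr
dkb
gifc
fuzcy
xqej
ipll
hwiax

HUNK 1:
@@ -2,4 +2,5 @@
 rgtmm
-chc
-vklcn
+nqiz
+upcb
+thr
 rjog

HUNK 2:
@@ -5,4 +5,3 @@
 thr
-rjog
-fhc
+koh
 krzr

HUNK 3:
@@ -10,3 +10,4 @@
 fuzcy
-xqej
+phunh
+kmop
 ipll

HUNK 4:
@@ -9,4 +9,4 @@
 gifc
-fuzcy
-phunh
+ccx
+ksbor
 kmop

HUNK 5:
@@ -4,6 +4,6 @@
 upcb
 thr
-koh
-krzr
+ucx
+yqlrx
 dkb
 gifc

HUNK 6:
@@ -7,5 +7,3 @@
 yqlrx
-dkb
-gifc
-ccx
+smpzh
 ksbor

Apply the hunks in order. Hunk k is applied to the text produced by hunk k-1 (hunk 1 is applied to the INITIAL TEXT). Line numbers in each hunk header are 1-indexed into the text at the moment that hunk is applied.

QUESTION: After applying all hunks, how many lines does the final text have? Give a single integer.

Answer: 12

Derivation:
Hunk 1: at line 2 remove [chc,vklcn] add [nqiz,upcb,thr] -> 14 lines: rehfl rgtmm nqiz upcb thr rjog fhc krzr dkb gifc fuzcy xqej ipll hwiax
Hunk 2: at line 5 remove [rjog,fhc] add [koh] -> 13 lines: rehfl rgtmm nqiz upcb thr koh krzr dkb gifc fuzcy xqej ipll hwiax
Hunk 3: at line 10 remove [xqej] add [phunh,kmop] -> 14 lines: rehfl rgtmm nqiz upcb thr koh krzr dkb gifc fuzcy phunh kmop ipll hwiax
Hunk 4: at line 9 remove [fuzcy,phunh] add [ccx,ksbor] -> 14 lines: rehfl rgtmm nqiz upcb thr koh krzr dkb gifc ccx ksbor kmop ipll hwiax
Hunk 5: at line 4 remove [koh,krzr] add [ucx,yqlrx] -> 14 lines: rehfl rgtmm nqiz upcb thr ucx yqlrx dkb gifc ccx ksbor kmop ipll hwiax
Hunk 6: at line 7 remove [dkb,gifc,ccx] add [smpzh] -> 12 lines: rehfl rgtmm nqiz upcb thr ucx yqlrx smpzh ksbor kmop ipll hwiax
Final line count: 12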